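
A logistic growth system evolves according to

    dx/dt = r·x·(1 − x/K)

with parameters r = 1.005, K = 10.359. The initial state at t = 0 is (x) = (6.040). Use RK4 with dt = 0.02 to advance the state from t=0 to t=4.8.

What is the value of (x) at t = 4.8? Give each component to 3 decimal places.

(x) = (10.300)

t=0.000: state=(6.040)
step 1 (dt=0.02): k1=(2.531), k2=(2.527), k3=(2.527), k4=(2.522); state += dt/6·(k1+2k2+2k3+k4)
t=0.020: state=(6.091)
t=0.040: state=(6.141)
t=0.060: state=(6.191)
continuing one RK4 step at a time; state shown every 10 steps (Δt=0.2):
t=0.200: state=(6.536)
t=0.400: state=(7.007)
t=0.600: state=(7.446)
t=0.800: state=(7.848)
t=1.000: state=(8.210)
t=1.200: state=(8.532)
t=1.400: state=(8.815)
t=1.600: state=(9.061)
t=1.800: state=(9.273)
t=2.000: state=(9.453)
t=2.200: state=(9.606)
t=2.400: state=(9.735)
t=2.600: state=(9.843)
t=2.800: state=(9.933)
t=3.000: state=(10.008)
t=3.200: state=(10.070)
t=3.400: state=(10.122)
t=3.600: state=(10.164)
t=3.800: state=(10.199)
t=4.000: state=(10.228)
t=4.200: state=(10.251)
t=4.400: state=(10.271)
t=4.600: state=(10.287)
t=4.800: state=(10.300)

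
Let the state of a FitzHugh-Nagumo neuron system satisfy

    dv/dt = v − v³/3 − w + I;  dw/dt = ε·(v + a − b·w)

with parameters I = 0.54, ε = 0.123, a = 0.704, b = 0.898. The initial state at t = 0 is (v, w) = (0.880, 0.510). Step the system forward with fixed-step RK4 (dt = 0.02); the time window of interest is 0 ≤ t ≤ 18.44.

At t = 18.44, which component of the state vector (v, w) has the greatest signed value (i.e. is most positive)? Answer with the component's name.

t=0.000: state=(0.880, 0.510)
step 1 (dt=0.02): k1=(0.683, 0.139), k2=(0.683, 0.139), k3=(0.683, 0.139), k4=(0.683, 0.140); state += dt/6·(k1+2k2+2k3+k4)
t=0.020: state=(0.894, 0.513)
t=0.040: state=(0.907, 0.516)
t=0.060: state=(0.921, 0.518)
continuing one RK4 step at a time; state shown every 50 steps (Δt=1):
t=1.000: state=(1.429, 0.677)
t=2.000: state=(1.549, 0.865)
t=3.000: state=(1.483, 1.034)
t=4.000: state=(1.371, 1.174)
t=5.000: state=(1.240, 1.285)
t=6.000: state=(1.086, 1.369)
t=7.000: state=(0.891, 1.423)
t=8.000: state=(0.603, 1.444)
t=9.000: state=(0.043, 1.417)
t=10.000: state=(-1.180, 1.289)
t=11.000: state=(-1.893, 1.044)
t=12.000: state=(-1.879, 0.795)
t=13.000: state=(-1.793, 0.580)
t=14.000: state=(-1.704, 0.398)
t=15.000: state=(-1.617, 0.245)
t=16.000: state=(-1.530, 0.118)
t=17.000: state=(-1.445, 0.015)
t=18.000: state=(-1.359, -0.068)
t=18.440: state=(-1.321, -0.098)
compare at T: v=-1.321, w=-0.098

largest component: w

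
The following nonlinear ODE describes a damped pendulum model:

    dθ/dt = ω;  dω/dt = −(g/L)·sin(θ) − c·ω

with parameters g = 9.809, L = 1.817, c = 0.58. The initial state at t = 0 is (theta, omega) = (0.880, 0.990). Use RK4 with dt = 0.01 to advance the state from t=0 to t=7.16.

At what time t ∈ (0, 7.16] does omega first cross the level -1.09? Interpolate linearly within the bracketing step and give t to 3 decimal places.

t=0.000: state=(0.880, 0.990)
step 1 (dt=0.01): k1=(0.990, -4.735), k2=(0.966, -4.738), k3=(0.966, -4.738), k4=(0.943, -4.741); state += dt/6·(k1+2k2+2k3+k4)
t=0.010: state=(0.890, 0.943)
t=0.020: state=(0.899, 0.895)
t=0.030: state=(0.908, 0.848)
continuing one RK4 step at a time; state shown every 25 steps (Δt=0.25):
t=0.250: state=(0.981, -0.169)
t=0.480: state=(0.833, -1.074)
next step: t=0.490: state=(0.822, -1.107) — omega has crossed -1.09
linear interpolation between t=0.480 (-1.07399) and t=0.490 (-1.10742) → t≈0.485

t = 0.485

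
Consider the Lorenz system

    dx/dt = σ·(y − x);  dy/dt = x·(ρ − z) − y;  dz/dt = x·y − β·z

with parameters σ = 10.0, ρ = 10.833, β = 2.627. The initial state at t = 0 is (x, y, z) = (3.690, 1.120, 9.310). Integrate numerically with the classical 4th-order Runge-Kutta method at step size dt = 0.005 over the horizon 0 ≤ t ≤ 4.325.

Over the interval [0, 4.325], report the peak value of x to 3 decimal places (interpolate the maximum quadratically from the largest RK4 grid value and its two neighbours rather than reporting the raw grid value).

max x = 7.417

t=0.000: state=(3.690, 1.120, 9.310)
step 1 (dt=0.005): k1=(-25.700, 4.500, -20.325), k2=(-24.945, 4.575, -20.222), k3=(-24.962, 4.577, -20.220), k4=(-24.223, 4.647, -20.117); state += dt/6·(k1+2k2+2k3+k4)
t=0.005: state=(3.565, 1.143, 9.209)
t=0.010: state=(3.448, 1.166, 9.109)
t=0.015: state=(3.337, 1.191, 9.010)
continuing one RK4 step at a time; state shown every 40 steps (Δt=0.2):
t=0.200: state=(2.110, 2.315, 6.131)
t=0.400: state=(3.445, 4.544, 5.087)
t=0.600: state=(6.259, 7.704, 7.963)
t=0.800: state=(7.110, 6.189, 12.984)
t=1.000: state=(4.320, 3.111, 11.485)
t=1.200: state=(3.162, 3.148, 8.400)
t=1.400: state=(3.932, 4.659, 7.069)
t=1.600: state=(5.721, 6.600, 8.610)
t=1.800: state=(6.399, 6.035, 11.553)
t=2.000: state=(4.892, 4.085, 11.158)
t=2.200: state=(3.968, 3.885, 9.146)
t=2.400: state=(4.427, 4.909, 8.223)
t=2.600: state=(5.535, 6.026, 9.244)
t=2.800: state=(5.854, 5.628, 10.872)
t=3.000: state=(4.988, 4.516, 10.643)
t=3.200: state=(4.429, 4.381, 9.416)
t=3.400: state=(4.742, 5.056, 8.897)
t=3.600: state=(5.403, 5.664, 9.591)
t=3.800: state=(5.520, 5.364, 10.476)
t=4.000: state=(5.006, 4.736, 10.288)
t=4.200: state=(4.697, 4.684, 9.553)
t=4.325: state=(4.786, 4.930, 9.298)
largest grid value and its neighbours: x(0.730)=7.41498, x(0.735)=7.41725, x(0.740)=7.41574
parabola through these three points peaks at t≈0.736 with x≈7.41727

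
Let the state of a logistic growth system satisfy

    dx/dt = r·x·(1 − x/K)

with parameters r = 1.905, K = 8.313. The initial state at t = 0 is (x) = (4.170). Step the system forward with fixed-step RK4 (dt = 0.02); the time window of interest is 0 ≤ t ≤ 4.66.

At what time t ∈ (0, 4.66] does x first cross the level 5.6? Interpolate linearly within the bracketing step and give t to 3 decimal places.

t=0.000: state=(4.170)
step 1 (dt=0.02): k1=(3.959), k2=(3.958), k3=(3.958), k4=(3.957); state += dt/6·(k1+2k2+2k3+k4)
t=0.020: state=(4.249)
t=0.040: state=(4.328)
t=0.060: state=(4.407)
continuing one RK4 step at a time; state shown every 10 steps (Δt=0.2):
t=0.200: state=(4.952)
t=0.360: state=(5.540)
next step: t=0.380: state=(5.610) — x has crossed 5.6
linear interpolation between t=0.360 (5.54043) and t=0.380 (5.61038) → t≈0.377

t = 0.377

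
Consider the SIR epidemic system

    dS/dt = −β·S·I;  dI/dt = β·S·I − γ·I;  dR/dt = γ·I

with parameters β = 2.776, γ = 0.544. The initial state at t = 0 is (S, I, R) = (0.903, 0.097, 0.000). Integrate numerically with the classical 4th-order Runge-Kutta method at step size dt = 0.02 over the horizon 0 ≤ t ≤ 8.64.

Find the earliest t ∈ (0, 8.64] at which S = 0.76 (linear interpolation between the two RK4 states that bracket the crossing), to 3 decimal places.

t=0.000: state=(0.903, 0.097, 0.000)
step 1 (dt=0.02): k1=(-0.243, 0.190, 0.053), k2=(-0.247, 0.193, 0.054), k3=(-0.247, 0.194, 0.054), k4=(-0.251, 0.197, 0.055); state += dt/6·(k1+2k2+2k3+k4)
t=0.020: state=(0.898, 0.101, 0.001)
t=0.040: state=(0.893, 0.105, 0.002)
t=0.060: state=(0.888, 0.109, 0.003)
t=0.420: state=(0.761, 0.205, 0.033)
next step: t=0.440: state=(0.753, 0.212, 0.036) — S has crossed 0.76
linear interpolation between t=0.420 (0.76127) and t=0.440 (0.75251) → t≈0.423

t = 0.423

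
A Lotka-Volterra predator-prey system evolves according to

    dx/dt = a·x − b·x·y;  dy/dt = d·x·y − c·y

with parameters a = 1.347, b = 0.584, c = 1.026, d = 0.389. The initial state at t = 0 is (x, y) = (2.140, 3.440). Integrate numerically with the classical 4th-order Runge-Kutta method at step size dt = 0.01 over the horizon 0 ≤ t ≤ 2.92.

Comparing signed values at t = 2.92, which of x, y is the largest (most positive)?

largest component: x

t=0.000: state=(2.140, 3.440)
step 1 (dt=0.01): k1=(-1.417, -0.666), k2=(-1.408, -0.675), k3=(-1.408, -0.675), k4=(-1.399, -0.683); state += dt/6·(k1+2k2+2k3+k4)
t=0.010: state=(2.126, 3.433)
t=0.020: state=(2.112, 3.426)
t=0.030: state=(2.098, 3.419)
continuing one RK4 step at a time; state shown every 10 steps (Δt=0.1):
t=0.100: state=(2.007, 3.365)
t=0.200: state=(1.892, 3.276)
t=0.300: state=(1.793, 3.176)
t=0.400: state=(1.709, 3.068)
t=0.500: state=(1.640, 2.955)
t=0.600: state=(1.585, 2.840)
t=0.700: state=(1.541, 2.723)
t=0.800: state=(1.509, 2.608)
t=0.900: state=(1.488, 2.495)
t=1.000: state=(1.476, 2.385)
t=1.100: state=(1.474, 2.280)
t=1.200: state=(1.481, 2.179)
t=1.300: state=(1.496, 2.084)
t=1.400: state=(1.520, 1.994)
t=1.500: state=(1.551, 1.910)
t=1.600: state=(1.591, 1.833)
t=1.700: state=(1.640, 1.761)
t=1.800: state=(1.696, 1.696)
t=1.900: state=(1.761, 1.637)
t=2.000: state=(1.834, 1.584)
t=2.100: state=(1.915, 1.538)
t=2.200: state=(2.006, 1.498)
t=2.300: state=(2.105, 1.464)
t=2.400: state=(2.213, 1.437)
t=2.500: state=(2.329, 1.417)
t=2.600: state=(2.455, 1.403)
t=2.700: state=(2.588, 1.397)
t=2.800: state=(2.729, 1.398)
t=2.900: state=(2.878, 1.407)
t=2.920: state=(2.908, 1.410)
compare at T: x=2.908, y=1.410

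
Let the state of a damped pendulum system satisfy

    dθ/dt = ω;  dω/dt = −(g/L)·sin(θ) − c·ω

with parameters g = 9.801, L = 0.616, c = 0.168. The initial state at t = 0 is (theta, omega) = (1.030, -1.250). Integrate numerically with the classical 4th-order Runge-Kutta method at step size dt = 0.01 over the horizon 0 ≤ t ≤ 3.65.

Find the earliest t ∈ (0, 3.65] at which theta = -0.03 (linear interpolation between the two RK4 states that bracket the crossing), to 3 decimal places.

t = 0.348

t=0.000: state=(1.030, -1.250)
step 1 (dt=0.01): k1=(-1.250, -13.430), k2=(-1.317, -13.367), k3=(-1.317, -13.365), k4=(-1.384, -13.299); state += dt/6·(k1+2k2+2k3+k4)
t=0.010: state=(1.017, -1.384)
t=0.020: state=(1.002, -1.516)
t=0.030: state=(0.987, -1.647)
continuing one RK4 step at a time; state shown every 20 steps (Δt=0.2):
t=0.200: state=(0.538, -3.474)
t=0.340: state=(0.003, -3.985)
next step: t=0.350: state=(-0.037, -3.975) — theta has crossed -0.03
linear interpolation between t=0.340 (0.00269) and t=0.350 (-0.03711) → t≈0.348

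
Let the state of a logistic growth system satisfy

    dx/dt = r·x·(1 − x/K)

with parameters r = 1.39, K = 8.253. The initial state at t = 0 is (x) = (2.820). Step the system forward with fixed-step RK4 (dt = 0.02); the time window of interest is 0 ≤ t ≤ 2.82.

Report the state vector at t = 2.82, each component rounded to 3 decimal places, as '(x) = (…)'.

(x) = (7.949)

t=0.000: state=(2.820)
step 1 (dt=0.02): k1=(2.580), k2=(2.592), k3=(2.592), k4=(2.603); state += dt/6·(k1+2k2+2k3+k4)
t=0.020: state=(2.872)
t=0.040: state=(2.924)
t=0.060: state=(2.977)
continuing one RK4 step at a time; state shown every 5 steps (Δt=0.1):
t=0.100: state=(3.083)
t=0.200: state=(3.356)
t=0.300: state=(3.636)
t=0.400: state=(3.921)
t=0.500: state=(4.207)
t=0.600: state=(4.493)
t=0.700: state=(4.776)
t=0.800: state=(5.052)
t=0.900: state=(5.320)
t=1.000: state=(5.577)
t=1.100: state=(5.822)
t=1.200: state=(6.053)
t=1.300: state=(6.270)
t=1.400: state=(6.472)
t=1.500: state=(6.658)
t=1.600: state=(6.830)
t=1.700: state=(6.986)
t=1.800: state=(7.128)
t=1.900: state=(7.256)
t=2.000: state=(7.372)
t=2.100: state=(7.475)
t=2.200: state=(7.568)
t=2.300: state=(7.650)
t=2.400: state=(7.724)
t=2.500: state=(7.788)
t=2.600: state=(7.846)
t=2.700: state=(7.896)
t=2.800: state=(7.941)
t=2.820: state=(7.949)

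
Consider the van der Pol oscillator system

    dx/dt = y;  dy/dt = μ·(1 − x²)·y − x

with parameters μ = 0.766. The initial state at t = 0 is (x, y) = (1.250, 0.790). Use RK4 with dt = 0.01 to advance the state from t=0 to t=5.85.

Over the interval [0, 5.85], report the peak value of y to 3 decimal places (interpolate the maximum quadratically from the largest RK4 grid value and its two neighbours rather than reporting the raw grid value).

max y = 2.428

t=0.000: state=(1.250, 0.790)
step 1 (dt=0.01): k1=(0.790, -1.590), k2=(0.782, -1.597), k3=(0.782, -1.597), k4=(0.774, -1.603); state += dt/6·(k1+2k2+2k3+k4)
t=0.010: state=(1.258, 0.774)
t=0.020: state=(1.265, 0.758)
t=0.030: state=(1.273, 0.742)
continuing one RK4 step at a time; state shown every 20 steps (Δt=0.2):
t=0.200: state=(1.375, 0.457)
t=0.400: state=(1.433, 0.132)
t=0.600: state=(1.430, -0.153)
t=0.800: state=(1.375, -0.394)
t=1.000: state=(1.275, -0.601)
t=1.200: state=(1.136, -0.794)
t=1.400: state=(0.957, -0.991)
t=1.600: state=(0.738, -1.208)
t=1.800: state=(0.472, -1.458)
t=2.000: state=(0.152, -1.740)
t=2.200: state=(-0.224, -2.018)
t=2.400: state=(-0.648, -2.190)
t=2.600: state=(-1.082, -2.095)
t=2.800: state=(-1.462, -1.655)
t=3.000: state=(-1.731, -1.014)
t=3.200: state=(-1.871, -0.411)
t=3.400: state=(-1.906, 0.036)
t=3.600: state=(-1.866, 0.337)
t=3.800: state=(-1.777, 0.544)
t=4.000: state=(-1.652, 0.701)
t=4.200: state=(-1.498, 0.842)
t=4.400: state=(-1.315, 0.986)
t=4.600: state=(-1.102, 1.153)
t=4.800: state=(-0.851, 1.357)
t=5.000: state=(-0.556, 1.611)
t=5.200: state=(-0.204, 1.916)
t=5.400: state=(0.212, 2.229)
t=5.600: state=(0.680, 2.422)
t=5.800: state=(1.158, 2.287)
t=5.850: state=(1.270, 2.186)
largest grid value and its neighbours: y(5.630)=2.42764, y(5.640)=2.42769, y(5.650)=2.42680
parabola through these three points peaks at t≈5.636 with y≈2.42779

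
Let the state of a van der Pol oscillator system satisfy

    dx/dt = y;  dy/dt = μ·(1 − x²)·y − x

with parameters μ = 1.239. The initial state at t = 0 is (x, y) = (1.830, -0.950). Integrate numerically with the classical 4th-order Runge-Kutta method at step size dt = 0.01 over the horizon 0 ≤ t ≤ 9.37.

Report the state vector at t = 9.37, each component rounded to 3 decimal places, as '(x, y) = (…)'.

t=0.000: state=(1.830, -0.950)
step 1 (dt=0.01): k1=(-0.950, 0.935), k2=(-0.945, 0.906), k3=(-0.945, 0.906), k4=(-0.941, 0.878); state += dt/6·(k1+2k2+2k3+k4)
t=0.010: state=(1.821, -0.941)
t=0.020: state=(1.811, -0.932)
t=0.030: state=(1.802, -0.924)
continuing one RK4 step at a time; state shown every 50 steps (Δt=0.5):
t=0.500: state=(1.396, -0.886)
t=1.000: state=(0.878, -1.260)
t=1.500: state=(0.028, -2.280)
t=2.000: state=(-1.354, -2.647)
t=2.500: state=(-2.018, -0.202)
t=3.000: state=(-1.916, 0.430)
t=3.500: state=(-1.653, 0.612)
t=4.000: state=(-1.298, 0.831)
t=4.500: state=(-0.783, 1.294)
t=5.000: state=(0.105, 2.388)
t=5.500: state=(1.472, 2.374)
t=6.000: state=(2.011, 0.081)
t=6.500: state=(1.881, -0.454)
t=7.000: state=(1.607, -0.635)
t=7.500: state=(1.235, -0.876)
t=8.000: state=(0.685, -1.403)
t=8.500: state=(-0.286, -2.588)
t=9.000: state=(-1.630, -1.985)
t=9.370: state=(-2.002, -0.229)

(x, y) = (-2.002, -0.229)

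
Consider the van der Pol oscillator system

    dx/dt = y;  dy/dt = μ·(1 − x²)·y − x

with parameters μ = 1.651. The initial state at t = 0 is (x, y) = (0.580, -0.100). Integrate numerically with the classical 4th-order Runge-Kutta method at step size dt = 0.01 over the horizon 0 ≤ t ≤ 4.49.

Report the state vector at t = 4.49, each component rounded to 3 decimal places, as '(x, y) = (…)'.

t=0.000: state=(0.580, -0.100)
step 1 (dt=0.01): k1=(-0.100, -0.690), k2=(-0.103, -0.693), k3=(-0.103, -0.693), k4=(-0.107, -0.696); state += dt/6·(k1+2k2+2k3+k4)
t=0.010: state=(0.579, -0.107)
t=0.020: state=(0.578, -0.114)
t=0.030: state=(0.577, -0.121)
continuing one RK4 step at a time; state shown every 20 steps (Δt=0.2):
t=0.200: state=(0.545, -0.252)
t=0.400: state=(0.477, -0.438)
t=0.600: state=(0.367, -0.673)
t=0.800: state=(0.203, -0.979)
t=1.000: state=(-0.031, -1.379)
t=1.200: state=(-0.354, -1.851)
t=1.400: state=(-0.764, -2.196)
t=1.600: state=(-1.196, -2.016)
t=1.800: state=(-1.530, -1.263)
t=2.000: state=(-1.701, -0.483)
t=2.200: state=(-1.744, 0.003)
t=2.400: state=(-1.715, 0.256)
t=2.600: state=(-1.649, 0.393)
t=2.800: state=(-1.561, 0.485)
t=3.000: state=(-1.456, 0.565)
t=3.200: state=(-1.334, 0.654)
t=3.400: state=(-1.193, 0.767)
t=3.600: state=(-1.024, 0.925)
t=3.800: state=(-0.818, 1.161)
t=4.000: state=(-0.551, 1.530)
t=4.200: state=(-0.191, 2.113)
t=4.400: state=(0.309, 2.909)
t=4.490: state=(0.586, 3.232)

(x, y) = (0.586, 3.232)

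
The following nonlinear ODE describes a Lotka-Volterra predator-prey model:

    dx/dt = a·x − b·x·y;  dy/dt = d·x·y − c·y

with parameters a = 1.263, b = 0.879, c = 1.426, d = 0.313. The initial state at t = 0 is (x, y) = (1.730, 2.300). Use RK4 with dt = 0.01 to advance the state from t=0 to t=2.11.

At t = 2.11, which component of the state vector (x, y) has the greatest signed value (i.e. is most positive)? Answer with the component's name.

t=0.000: state=(1.730, 2.300)
step 1 (dt=0.01): k1=(-1.313, -2.034), k2=(-1.292, -2.030), k3=(-1.292, -2.030), k4=(-1.272, -2.026); state += dt/6·(k1+2k2+2k3+k4)
t=0.010: state=(1.717, 2.280)
t=0.020: state=(1.705, 2.259)
t=0.030: state=(1.692, 2.239)
continuing one RK4 step at a time; state shown every 10 steps (Δt=0.1):
t=0.100: state=(1.618, 2.101)
t=0.200: state=(1.539, 1.914)
t=0.300: state=(1.487, 1.740)
t=0.400: state=(1.458, 1.580)
t=0.500: state=(1.449, 1.434)
t=0.600: state=(1.458, 1.301)
t=0.700: state=(1.484, 1.181)
t=0.800: state=(1.525, 1.074)
t=0.900: state=(1.581, 0.977)
t=1.000: state=(1.653, 0.891)
t=1.100: state=(1.740, 0.815)
t=1.200: state=(1.843, 0.747)
t=1.300: state=(1.964, 0.688)
t=1.400: state=(2.102, 0.636)
t=1.500: state=(2.260, 0.590)
t=1.600: state=(2.439, 0.551)
t=1.700: state=(2.641, 0.517)
t=1.800: state=(2.867, 0.489)
t=1.900: state=(3.119, 0.465)
t=2.000: state=(3.400, 0.447)
t=2.100: state=(3.712, 0.433)
t=2.110: state=(3.745, 0.432)
compare at T: x=3.745, y=0.432

largest component: x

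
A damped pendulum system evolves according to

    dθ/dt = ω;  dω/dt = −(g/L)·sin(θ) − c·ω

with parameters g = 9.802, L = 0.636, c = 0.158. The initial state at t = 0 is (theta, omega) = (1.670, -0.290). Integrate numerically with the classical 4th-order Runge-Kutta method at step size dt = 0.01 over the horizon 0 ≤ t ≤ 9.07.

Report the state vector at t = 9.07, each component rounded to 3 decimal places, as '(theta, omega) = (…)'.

t=0.000: state=(1.670, -0.290)
step 1 (dt=0.01): k1=(-0.290, -15.290), k2=(-0.366, -15.280), k3=(-0.366, -15.281), k4=(-0.443, -15.272); state += dt/6·(k1+2k2+2k3+k4)
t=0.010: state=(1.666, -0.443)
t=0.020: state=(1.661, -0.595)
t=0.030: state=(1.654, -0.748)
continuing one RK4 step at a time; state shown every 50 steps (Δt=0.5):
t=0.500: state=(-0.157, -5.569)
t=1.000: state=(-1.498, 1.016)
t=1.500: state=(0.468, 4.855)
t=2.000: state=(1.259, -2.105)
t=2.500: state=(-0.799, -3.700)
t=3.000: state=(-0.898, 3.277)
t=3.500: state=(1.045, 2.131)
t=4.000: state=(0.405, -4.072)
t=4.500: state=(-1.115, -0.329)
t=5.000: state=(0.146, 3.967)
t=5.500: state=(0.957, -1.465)
t=6.000: state=(-0.612, -2.827)
t=6.500: state=(-0.571, 2.868)
t=7.000: state=(0.857, 1.057)
t=7.500: state=(0.050, -3.318)
t=8.000: state=(-0.813, 0.814)
t=8.500: state=(0.429, 2.545)
t=9.000: state=(0.501, -2.267)
t=9.070: state=(0.327, -2.675)

(theta, omega) = (0.327, -2.675)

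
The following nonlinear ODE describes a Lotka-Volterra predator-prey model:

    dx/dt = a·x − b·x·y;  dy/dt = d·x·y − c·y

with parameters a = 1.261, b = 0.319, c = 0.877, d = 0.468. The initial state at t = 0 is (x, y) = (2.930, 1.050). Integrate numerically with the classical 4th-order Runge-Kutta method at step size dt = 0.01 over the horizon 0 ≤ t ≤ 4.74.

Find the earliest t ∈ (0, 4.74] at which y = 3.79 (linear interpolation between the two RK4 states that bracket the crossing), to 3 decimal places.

t = 1.039

t=0.000: state=(2.930, 1.050)
step 1 (dt=0.01): k1=(2.713, 0.519), k2=(2.723, 0.527), k3=(2.723, 0.527), k4=(2.734, 0.535); state += dt/6·(k1+2k2+2k3+k4)
t=0.010: state=(2.957, 1.055)
t=0.020: state=(2.985, 1.061)
t=0.030: state=(3.012, 1.066)
continuing one RK4 step at a time; state shown every 20 steps (Δt=0.2):
t=0.200: state=(3.512, 1.190)
t=0.400: state=(4.160, 1.430)
t=0.600: state=(4.830, 1.827)
t=0.800: state=(5.426, 2.481)
t=1.000: state=(5.779, 3.527)
t=1.030: state=(5.797, 3.726)
next step: t=1.040: state=(5.801, 3.795) — y has crossed 3.79
linear interpolation between t=1.030 (3.72598) and t=1.040 (3.79506) → t≈1.039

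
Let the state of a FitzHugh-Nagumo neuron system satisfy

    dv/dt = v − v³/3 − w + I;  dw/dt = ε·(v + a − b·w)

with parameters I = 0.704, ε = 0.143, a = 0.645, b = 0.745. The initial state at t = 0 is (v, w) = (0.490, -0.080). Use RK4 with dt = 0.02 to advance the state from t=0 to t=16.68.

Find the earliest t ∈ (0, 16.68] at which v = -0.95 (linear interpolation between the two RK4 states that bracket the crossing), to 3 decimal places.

t = 11.240

t=0.000: state=(0.490, -0.080)
step 1 (dt=0.02): k1=(1.235, 0.171), k2=(1.242, 0.172), k3=(1.242, 0.172), k4=(1.250, 0.174); state += dt/6·(k1+2k2+2k3+k4)
t=0.020: state=(0.515, -0.077)
t=0.040: state=(0.540, -0.073)
t=0.060: state=(0.565, -0.069)
continuing one RK4 step at a time; state shown every 50 steps (Δt=1):
t=1.000: state=(1.669, 0.171)
t=2.000: state=(1.854, 0.488)
t=3.000: state=(1.757, 0.771)
t=4.000: state=(1.634, 1.011)
t=5.000: state=(1.504, 1.209)
t=6.000: state=(1.364, 1.369)
t=7.000: state=(1.208, 1.492)
t=8.000: state=(1.022, 1.580)
t=9.000: state=(0.770, 1.630)
t=10.000: state=(0.345, 1.631)
t=11.000: state=(-0.606, 1.544)
t=11.240: state=(-0.950, 1.501)
next step: t=11.260: state=(-0.979, 1.497) — v has crossed -0.95
linear interpolation between t=11.240 (-0.94994) and t=11.260 (-0.97914) → t≈11.240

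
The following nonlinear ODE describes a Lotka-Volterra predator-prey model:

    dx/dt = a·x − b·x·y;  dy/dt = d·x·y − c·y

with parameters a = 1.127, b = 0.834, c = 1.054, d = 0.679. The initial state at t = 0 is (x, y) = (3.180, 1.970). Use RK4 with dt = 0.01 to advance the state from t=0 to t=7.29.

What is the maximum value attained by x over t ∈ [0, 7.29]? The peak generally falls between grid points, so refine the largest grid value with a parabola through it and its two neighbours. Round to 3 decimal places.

max x = 3.433

t=0.000: state=(3.180, 1.970)
step 1 (dt=0.01): k1=(-1.641, 2.177), k2=(-1.665, 2.178), k3=(-1.665, 2.178), k4=(-1.690, 2.179); state += dt/6·(k1+2k2+2k3+k4)
t=0.010: state=(3.163, 1.992)
t=0.020: state=(3.146, 2.014)
t=0.030: state=(3.129, 2.035)
continuing one RK4 step at a time; state shown every 25 steps (Δt=0.25):
t=0.250: state=(2.644, 2.489)
t=0.500: state=(2.003, 2.837)
t=0.750: state=(1.450, 2.916)
t=1.000: state=(1.060, 2.766)
t=1.250: state=(0.811, 2.487)
t=1.500: state=(0.662, 2.163)
t=1.750: state=(0.578, 1.845)
t=2.000: state=(0.538, 1.558)
t=2.250: state=(0.529, 1.310)
t=2.500: state=(0.546, 1.102)
t=2.750: state=(0.585, 0.932)
t=3.000: state=(0.648, 0.795)
t=3.250: state=(0.737, 0.687)
t=3.500: state=(0.854, 0.603)
t=3.750: state=(1.005, 0.543)
t=4.000: state=(1.195, 0.502)
t=4.250: state=(1.430, 0.482)
t=4.500: state=(1.714, 0.483)
t=4.750: state=(2.050, 0.511)
t=5.000: state=(2.428, 0.573)
t=5.250: state=(2.825, 0.688)
t=5.500: state=(3.184, 0.882)
t=5.750: state=(3.409, 1.189)
t=6.000: state=(3.375, 1.632)
t=6.250: state=(3.013, 2.166)
t=6.500: state=(2.413, 2.643)
t=6.750: state=(1.786, 2.897)
t=7.000: state=(1.291, 2.883)
t=7.250: state=(0.956, 2.675)
t=7.290: state=(0.915, 2.631)
largest grid value and its neighbours: x(5.840)=3.43286, x(5.850)=3.43315, x(5.860)=3.43294
parabola through these three points peaks at t≈5.851 with x≈3.43315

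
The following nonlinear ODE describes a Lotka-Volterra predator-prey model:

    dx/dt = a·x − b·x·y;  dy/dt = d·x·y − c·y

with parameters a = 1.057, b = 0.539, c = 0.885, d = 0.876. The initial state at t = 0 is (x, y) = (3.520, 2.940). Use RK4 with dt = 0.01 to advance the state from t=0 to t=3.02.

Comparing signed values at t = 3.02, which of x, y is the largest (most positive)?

largest component: y

t=0.000: state=(3.520, 2.940)
step 1 (dt=0.01): k1=(-1.857, 6.464), k2=(-1.914, 6.511), k3=(-1.914, 6.510), k4=(-1.970, 6.556); state += dt/6·(k1+2k2+2k3+k4)
t=0.010: state=(3.501, 3.005)
t=0.020: state=(3.481, 3.071)
t=0.030: state=(3.459, 3.138)
continuing one RK4 step at a time; state shown every 10 steps (Δt=0.1):
t=0.100: state=(3.279, 3.627)
t=0.200: state=(2.939, 4.362)
t=0.300: state=(2.532, 5.075)
t=0.400: state=(2.104, 5.691)
t=0.500: state=(1.698, 6.152)
t=0.600: state=(1.344, 6.431)
t=0.700: state=(1.052, 6.534)
t=0.800: state=(0.823, 6.490)
t=0.900: state=(0.647, 6.333)
t=1.000: state=(0.514, 6.098)
t=1.100: state=(0.415, 5.812)
t=1.200: state=(0.340, 5.497)
t=1.300: state=(0.283, 5.170)
t=1.400: state=(0.240, 4.842)
t=1.500: state=(0.208, 4.519)
t=1.600: state=(0.182, 4.208)
t=1.700: state=(0.163, 3.910)
t=1.800: state=(0.148, 3.628)
t=1.900: state=(0.136, 3.362)
t=2.000: state=(0.127, 3.113)
t=2.100: state=(0.120, 2.880)
t=2.200: state=(0.115, 2.663)
t=2.300: state=(0.111, 2.462)
t=2.400: state=(0.109, 2.275)
t=2.500: state=(0.108, 2.103)
t=2.600: state=(0.107, 1.943)
t=2.700: state=(0.108, 1.795)
t=2.800: state=(0.109, 1.659)
t=2.900: state=(0.111, 1.533)
t=3.000: state=(0.114, 1.417)
t=3.020: state=(0.115, 1.395)
compare at T: x=0.115, y=1.395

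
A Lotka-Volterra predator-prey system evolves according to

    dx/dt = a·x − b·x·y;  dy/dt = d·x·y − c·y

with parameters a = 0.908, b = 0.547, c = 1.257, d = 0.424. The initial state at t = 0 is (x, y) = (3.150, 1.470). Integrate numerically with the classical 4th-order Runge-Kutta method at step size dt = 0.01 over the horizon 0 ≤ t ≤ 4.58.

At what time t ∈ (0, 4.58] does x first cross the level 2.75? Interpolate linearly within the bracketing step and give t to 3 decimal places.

t=0.000: state=(3.150, 1.470)
step 1 (dt=0.01): k1=(0.327, 0.116), k2=(0.326, 0.117), k3=(0.326, 0.117), k4=(0.326, 0.118); state += dt/6·(k1+2k2+2k3+k4)
t=0.010: state=(3.153, 1.471)
t=0.020: state=(3.157, 1.472)
t=0.030: state=(3.160, 1.474)
continuing one RK4 step at a time; state shown every 20 steps (Δt=0.2):
t=0.200: state=(3.212, 1.497)
t=0.400: state=(3.263, 1.532)
t=0.600: state=(3.302, 1.574)
t=0.800: state=(3.324, 1.622)
t=1.000: state=(3.329, 1.673)
t=1.200: state=(3.315, 1.724)
t=1.400: state=(3.283, 1.774)
t=1.600: state=(3.234, 1.819)
t=1.800: state=(3.171, 1.856)
t=2.000: state=(3.099, 1.883)
t=2.200: state=(3.021, 1.899)
t=2.400: state=(2.943, 1.901)
t=2.600: state=(2.867, 1.892)
t=2.800: state=(2.798, 1.871)
t=2.950: state=(2.753, 1.848)
next step: t=2.960: state=(2.750, 1.847) — x has crossed 2.75
linear interpolation between t=2.950 (2.75275) and t=2.960 (2.74993) → t≈2.960

t = 2.960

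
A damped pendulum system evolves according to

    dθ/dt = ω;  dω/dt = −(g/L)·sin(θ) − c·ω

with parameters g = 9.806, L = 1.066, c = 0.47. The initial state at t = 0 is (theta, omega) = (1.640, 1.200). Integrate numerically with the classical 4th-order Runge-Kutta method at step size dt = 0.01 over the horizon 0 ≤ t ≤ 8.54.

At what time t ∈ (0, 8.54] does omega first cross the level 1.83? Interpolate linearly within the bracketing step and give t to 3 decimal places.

t = 1.571

t=0.000: state=(1.640, 1.200)
step 1 (dt=0.01): k1=(1.200, -9.741), k2=(1.151, -9.714), k3=(1.151, -9.714), k4=(1.103, -9.687); state += dt/6·(k1+2k2+2k3+k4)
t=0.010: state=(1.652, 1.103)
t=0.020: state=(1.662, 1.006)
t=0.030: state=(1.672, 0.910)
continuing one RK4 step at a time; state shown every 50 steps (Δt=0.5):
t=0.500: state=(1.118, -3.085)
t=1.000: state=(-0.724, -2.973)
t=1.500: state=(-1.138, 1.305)
t=1.570: state=(-1.028, 1.823)
next step: t=1.580: state=(-1.009, 1.893) — omega has crossed 1.83
linear interpolation between t=1.570 (1.82305) and t=1.580 (1.89264) → t≈1.571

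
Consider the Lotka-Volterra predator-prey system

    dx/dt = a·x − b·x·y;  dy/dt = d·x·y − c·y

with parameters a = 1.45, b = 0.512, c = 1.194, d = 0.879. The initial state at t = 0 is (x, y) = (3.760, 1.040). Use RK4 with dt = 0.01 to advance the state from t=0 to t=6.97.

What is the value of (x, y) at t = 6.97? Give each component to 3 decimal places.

(x, y) = (0.692, 8.212)

t=0.000: state=(3.760, 1.040)
step 1 (dt=0.01): k1=(3.450, 2.195), k2=(3.444, 2.235), k3=(3.444, 2.235), k4=(3.438, 2.275); state += dt/6·(k1+2k2+2k3+k4)
t=0.010: state=(3.794, 1.062)
t=0.020: state=(3.829, 1.086)
t=0.030: state=(3.863, 1.110)
continuing one RK4 step at a time; state shown every 25 steps (Δt=0.25):
t=0.250: state=(4.506, 1.925)
t=0.500: state=(4.519, 3.934)
t=0.750: state=(3.235, 6.984)
t=1.000: state=(1.652, 8.784)
t=1.250: state=(0.777, 8.400)
t=1.500: state=(0.413, 7.060)
t=1.750: state=(0.264, 5.630)
t=2.000: state=(0.200, 4.391)
t=2.250: state=(0.175, 3.393)
t=2.500: state=(0.172, 2.615)
t=2.750: state=(0.184, 2.017)
t=3.000: state=(0.210, 1.562)
t=3.250: state=(0.253, 1.219)
t=3.500: state=(0.317, 0.962)
t=3.750: state=(0.408, 0.773)
t=4.000: state=(0.535, 0.635)
t=4.250: state=(0.714, 0.540)
t=4.500: state=(0.961, 0.481)
t=4.750: state=(1.301, 0.457)
t=5.000: state=(1.763, 0.473)
t=5.250: state=(2.374, 0.552)
t=5.500: state=(3.144, 0.749)
t=5.750: state=(4.001, 1.218)
t=6.000: state=(4.623, 2.354)
t=6.250: state=(4.277, 4.761)
t=6.500: state=(2.742, 7.734)
t=6.750: state=(1.327, 8.853)
t=6.970: state=(0.692, 8.212)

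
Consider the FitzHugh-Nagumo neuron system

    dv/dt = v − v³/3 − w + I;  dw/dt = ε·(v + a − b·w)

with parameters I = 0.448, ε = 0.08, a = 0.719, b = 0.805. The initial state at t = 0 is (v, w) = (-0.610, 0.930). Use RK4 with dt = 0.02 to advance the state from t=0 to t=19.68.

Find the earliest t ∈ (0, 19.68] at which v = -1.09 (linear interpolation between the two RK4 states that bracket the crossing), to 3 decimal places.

t=0.000: state=(-0.610, 0.930)
step 1 (dt=0.02): k1=(-1.016, -0.051), k2=(-1.022, -0.052), k3=(-1.022, -0.052), k4=(-1.028, -0.053); state += dt/6·(k1+2k2+2k3+k4)
t=0.020: state=(-0.630, 0.929)
t=0.040: state=(-0.651, 0.928)
t=0.060: state=(-0.672, 0.927)
t=0.420: state=(-1.070, 0.901)
next step: t=0.440: state=(-1.092, 0.900) — v has crossed -1.09
linear interpolation between t=0.420 (-1.07001) and t=0.440 (-1.09226) → t≈0.438

t = 0.438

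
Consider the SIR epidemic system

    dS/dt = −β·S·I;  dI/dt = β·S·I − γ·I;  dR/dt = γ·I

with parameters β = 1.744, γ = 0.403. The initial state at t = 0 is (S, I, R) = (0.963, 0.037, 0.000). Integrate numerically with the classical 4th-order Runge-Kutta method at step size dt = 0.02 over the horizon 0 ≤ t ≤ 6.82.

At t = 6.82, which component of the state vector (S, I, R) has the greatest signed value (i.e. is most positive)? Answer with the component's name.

largest component: R

t=0.000: state=(0.963, 0.037, 0.000)
step 1 (dt=0.02): k1=(-0.062, 0.047, 0.015), k2=(-0.063, 0.048, 0.015), k3=(-0.063, 0.048, 0.015), k4=(-0.064, 0.048, 0.015); state += dt/6·(k1+2k2+2k3+k4)
t=0.020: state=(0.962, 0.038, 0.000)
t=0.040: state=(0.960, 0.039, 0.001)
t=0.060: state=(0.959, 0.040, 0.001)
continuing one RK4 step at a time; state shown every 25 steps (Δt=0.5):
t=0.500: state=(0.921, 0.069, 0.010)
t=1.000: state=(0.849, 0.122, 0.029)
t=1.500: state=(0.739, 0.200, 0.061)
t=2.000: state=(0.596, 0.293, 0.111)
t=2.500: state=(0.444, 0.377, 0.179)
t=3.000: state=(0.312, 0.428, 0.261)
t=3.500: state=(0.213, 0.438, 0.348)
t=4.000: state=(0.147, 0.418, 0.435)
t=4.500: state=(0.103, 0.381, 0.516)
t=5.000: state=(0.076, 0.336, 0.588)
t=5.500: state=(0.057, 0.291, 0.651)
t=6.000: state=(0.045, 0.249, 0.706)
t=6.500: state=(0.037, 0.211, 0.752)
t=6.820: state=(0.033, 0.189, 0.778)
compare at T: S=0.033, I=0.189, R=0.778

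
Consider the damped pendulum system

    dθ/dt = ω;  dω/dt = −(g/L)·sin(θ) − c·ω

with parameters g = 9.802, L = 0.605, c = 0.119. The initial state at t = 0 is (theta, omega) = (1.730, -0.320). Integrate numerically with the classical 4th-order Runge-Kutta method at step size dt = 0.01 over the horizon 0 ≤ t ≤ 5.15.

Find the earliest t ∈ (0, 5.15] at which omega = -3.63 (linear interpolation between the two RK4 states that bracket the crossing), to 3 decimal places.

t=0.000: state=(1.730, -0.320)
step 1 (dt=0.01): k1=(-0.320, -15.959), k2=(-0.400, -15.953), k3=(-0.400, -15.954), k4=(-0.480, -15.950); state += dt/6·(k1+2k2+2k3+k4)
t=0.010: state=(1.726, -0.480)
t=0.020: state=(1.720, -0.639)
t=0.030: state=(1.713, -0.798)
continuing one RK4 step at a time; state shown every 20 steps (Δt=0.2):
t=0.200: state=(1.347, -3.493)
next step: t=0.210: state=(1.312, -3.647) — omega has crossed -3.63
linear interpolation between t=0.200 (-3.49343) and t=0.210 (-3.64651) → t≈0.209

t = 0.209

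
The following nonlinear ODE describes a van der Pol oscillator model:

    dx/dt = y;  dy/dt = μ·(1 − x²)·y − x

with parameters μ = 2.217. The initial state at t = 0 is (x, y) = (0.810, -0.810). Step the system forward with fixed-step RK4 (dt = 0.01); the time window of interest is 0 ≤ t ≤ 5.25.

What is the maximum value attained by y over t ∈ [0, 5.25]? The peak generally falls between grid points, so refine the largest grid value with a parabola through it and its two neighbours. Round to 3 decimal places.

max y = 4.083

t=0.000: state=(0.810, -0.810)
step 1 (dt=0.01): k1=(-0.810, -1.428), k2=(-0.817, -1.441), k3=(-0.817, -1.441), k4=(-0.824, -1.454); state += dt/6·(k1+2k2+2k3+k4)
t=0.010: state=(0.802, -0.824)
t=0.020: state=(0.794, -0.839)
t=0.030: state=(0.785, -0.854)
continuing one RK4 step at a time; state shown every 20 steps (Δt=0.2):
t=0.200: state=(0.615, -1.165)
t=0.400: state=(0.329, -1.750)
t=0.600: state=(-0.112, -2.724)
t=0.800: state=(-0.770, -3.763)
t=1.000: state=(-1.492, -3.018)
t=1.200: state=(-1.889, -1.029)
t=1.400: state=(-1.981, -0.075)
t=1.600: state=(-1.963, 0.202)
t=1.800: state=(-1.913, 0.284)
t=2.000: state=(-1.852, 0.319)
t=2.200: state=(-1.786, 0.343)
t=2.400: state=(-1.715, 0.368)
t=2.600: state=(-1.638, 0.397)
t=2.800: state=(-1.556, 0.432)
t=3.000: state=(-1.465, 0.477)
t=3.200: state=(-1.364, 0.536)
t=3.400: state=(-1.249, 0.617)
t=3.600: state=(-1.115, 0.735)
t=3.800: state=(-0.951, 0.917)
t=4.000: state=(-0.740, 1.219)
t=4.200: state=(-0.448, 1.753)
t=4.400: state=(-0.011, 2.706)
t=4.600: state=(0.656, 3.915)
t=4.800: state=(1.441, 3.442)
t=5.000: state=(1.905, 1.232)
t=5.200: state=(2.018, 0.117)
t=5.250: state=(2.021, -0.002)
largest grid value and its neighbours: y(4.660)=4.07784, y(4.670)=4.08303, y(4.680)=4.08090
parabola through these three points peaks at t≈4.672 with y≈4.08319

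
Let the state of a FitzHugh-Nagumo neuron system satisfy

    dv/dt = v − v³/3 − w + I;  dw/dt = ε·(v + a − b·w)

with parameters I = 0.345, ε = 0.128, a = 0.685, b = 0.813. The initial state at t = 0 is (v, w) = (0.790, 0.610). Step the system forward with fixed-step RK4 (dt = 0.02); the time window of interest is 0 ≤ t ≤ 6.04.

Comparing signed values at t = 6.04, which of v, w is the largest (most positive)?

largest component: w

t=0.000: state=(0.790, 0.610)
step 1 (dt=0.02): k1=(0.361, 0.125), k2=(0.361, 0.126), k3=(0.361, 0.126), k4=(0.361, 0.126); state += dt/6·(k1+2k2+2k3+k4)
t=0.020: state=(0.797, 0.613)
t=0.040: state=(0.804, 0.615)
t=0.060: state=(0.812, 0.618)
continuing one RK4 step at a time; state shown every 10 steps (Δt=0.2):
t=0.200: state=(0.862, 0.636)
t=0.400: state=(0.932, 0.663)
t=0.600: state=(0.999, 0.691)
t=0.800: state=(1.060, 0.720)
t=1.000: state=(1.114, 0.750)
t=1.200: state=(1.159, 0.781)
t=1.400: state=(1.195, 0.812)
t=1.600: state=(1.223, 0.843)
t=1.800: state=(1.242, 0.875)
t=2.000: state=(1.253, 0.905)
t=2.200: state=(1.257, 0.936)
t=2.400: state=(1.255, 0.966)
t=2.600: state=(1.247, 0.995)
t=2.800: state=(1.235, 1.023)
t=3.000: state=(1.219, 1.051)
t=3.200: state=(1.199, 1.077)
t=3.400: state=(1.176, 1.102)
t=3.600: state=(1.150, 1.126)
t=3.800: state=(1.121, 1.149)
t=4.000: state=(1.089, 1.171)
t=4.200: state=(1.054, 1.191)
t=4.400: state=(1.015, 1.210)
t=4.600: state=(0.974, 1.228)
t=4.800: state=(0.928, 1.244)
t=5.000: state=(0.879, 1.259)
t=5.200: state=(0.824, 1.272)
t=5.400: state=(0.762, 1.283)
t=5.600: state=(0.694, 1.292)
t=5.800: state=(0.616, 1.300)
t=6.000: state=(0.526, 1.305)
t=6.040: state=(0.506, 1.306)
compare at T: v=0.506, w=1.306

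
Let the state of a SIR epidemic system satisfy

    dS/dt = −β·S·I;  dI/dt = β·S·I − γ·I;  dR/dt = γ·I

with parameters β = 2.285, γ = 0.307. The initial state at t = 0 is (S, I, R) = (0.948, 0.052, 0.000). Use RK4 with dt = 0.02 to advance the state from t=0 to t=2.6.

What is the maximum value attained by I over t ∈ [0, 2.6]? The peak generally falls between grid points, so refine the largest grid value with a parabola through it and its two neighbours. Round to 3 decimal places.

max I = 0.603

t=0.000: state=(0.948, 0.052, 0.000)
step 1 (dt=0.02): k1=(-0.113, 0.097, 0.016), k2=(-0.115, 0.098, 0.016), k3=(-0.115, 0.098, 0.016), k4=(-0.117, 0.100, 0.017); state += dt/6·(k1+2k2+2k3+k4)
t=0.020: state=(0.946, 0.054, 0.000)
t=0.040: state=(0.943, 0.056, 0.001)
t=0.060: state=(0.941, 0.058, 0.001)
continuing one RK4 step at a time; state shown every 5 steps (Δt=0.1):
t=0.100: state=(0.936, 0.063, 0.002)
t=0.200: state=(0.921, 0.075, 0.004)
t=0.300: state=(0.904, 0.090, 0.006)
t=0.400: state=(0.884, 0.107, 0.009)
t=0.500: state=(0.861, 0.126, 0.013)
t=0.600: state=(0.834, 0.148, 0.017)
t=0.700: state=(0.804, 0.174, 0.022)
t=0.800: state=(0.771, 0.202, 0.028)
t=0.900: state=(0.733, 0.232, 0.035)
t=1.000: state=(0.693, 0.265, 0.042)
t=1.100: state=(0.650, 0.300, 0.051)
t=1.200: state=(0.604, 0.335, 0.061)
t=1.300: state=(0.557, 0.371, 0.071)
t=1.400: state=(0.510, 0.407, 0.083)
t=1.500: state=(0.463, 0.441, 0.096)
t=1.600: state=(0.417, 0.473, 0.110)
t=1.700: state=(0.373, 0.502, 0.125)
t=1.800: state=(0.332, 0.527, 0.141)
t=1.900: state=(0.293, 0.549, 0.158)
t=2.000: state=(0.258, 0.567, 0.175)
t=2.100: state=(0.226, 0.581, 0.192)
t=2.200: state=(0.198, 0.592, 0.210)
t=2.300: state=(0.173, 0.599, 0.229)
t=2.400: state=(0.151, 0.602, 0.247)
t=2.500: state=(0.131, 0.603, 0.266)
t=2.600: state=(0.114, 0.601, 0.284)
largest grid value and its neighbours: I(2.460)=0.60307, I(2.480)=0.60313, I(2.500)=0.60310
parabola through these three points peaks at t≈2.483 with I≈0.60313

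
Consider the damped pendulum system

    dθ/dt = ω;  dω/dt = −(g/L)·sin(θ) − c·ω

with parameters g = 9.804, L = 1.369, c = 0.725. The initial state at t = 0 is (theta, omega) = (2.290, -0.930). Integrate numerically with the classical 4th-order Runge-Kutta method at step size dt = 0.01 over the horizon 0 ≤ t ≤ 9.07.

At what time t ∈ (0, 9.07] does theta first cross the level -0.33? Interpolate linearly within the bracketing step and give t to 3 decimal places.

t = 0.910

t=0.000: state=(2.290, -0.930)
step 1 (dt=0.01): k1=(-0.930, -4.714), k2=(-0.954, -4.718), k3=(-0.954, -4.719), k4=(-0.977, -4.724); state += dt/6·(k1+2k2+2k3+k4)
t=0.010: state=(2.280, -0.977)
t=0.020: state=(2.270, -1.024)
t=0.030: state=(2.260, -1.072)
continuing one RK4 step at a time; state shown every 50 steps (Δt=0.5):
t=0.500: state=(1.204, -3.410)
t=0.900: state=(-0.296, -3.468)
next step: t=0.910: state=(-0.330, -3.421) — theta has crossed -0.33
linear interpolation between t=0.900 (-0.29595) and t=0.910 (-0.33040) → t≈0.910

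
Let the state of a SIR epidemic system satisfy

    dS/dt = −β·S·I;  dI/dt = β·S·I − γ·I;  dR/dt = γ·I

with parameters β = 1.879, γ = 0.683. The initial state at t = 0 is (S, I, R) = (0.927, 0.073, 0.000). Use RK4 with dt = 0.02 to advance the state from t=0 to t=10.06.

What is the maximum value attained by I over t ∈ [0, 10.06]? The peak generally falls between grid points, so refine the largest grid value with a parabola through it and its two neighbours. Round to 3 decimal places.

t=0.000: state=(0.927, 0.073, 0.000)
step 1 (dt=0.02): k1=(-0.127, 0.077, 0.050), k2=(-0.128, 0.078, 0.050), k3=(-0.128, 0.078, 0.050), k4=(-0.130, 0.079, 0.051); state += dt/6·(k1+2k2+2k3+k4)
t=0.020: state=(0.924, 0.075, 0.001)
t=0.040: state=(0.922, 0.076, 0.002)
t=0.060: state=(0.919, 0.078, 0.003)
continuing one RK4 step at a time; state shown every 25 steps (Δt=0.5):
t=0.500: state=(0.848, 0.120, 0.032)
t=1.000: state=(0.737, 0.180, 0.083)
t=1.500: state=(0.605, 0.240, 0.155)
t=2.000: state=(0.472, 0.283, 0.245)
t=2.500: state=(0.359, 0.296, 0.345)
t=3.000: state=(0.273, 0.283, 0.444)
t=3.500: state=(0.212, 0.252, 0.536)
t=4.000: state=(0.170, 0.214, 0.616)
t=4.500: state=(0.142, 0.176, 0.682)
t=5.000: state=(0.122, 0.142, 0.736)
t=5.500: state=(0.109, 0.112, 0.779)
t=6.000: state=(0.099, 0.088, 0.813)
t=6.500: state=(0.092, 0.068, 0.840)
t=7.000: state=(0.087, 0.053, 0.860)
t=7.500: state=(0.083, 0.041, 0.876)
t=8.000: state=(0.080, 0.031, 0.888)
t=8.500: state=(0.078, 0.024, 0.898)
t=9.000: state=(0.077, 0.018, 0.905)
t=9.500: state=(0.076, 0.014, 0.910)
t=10.000: state=(0.075, 0.011, 0.914)
t=10.060: state=(0.075, 0.010, 0.915)
largest grid value and its neighbours: I(2.460)=0.29619, I(2.480)=0.29621, I(2.500)=0.29618
parabola through these three points peaks at t≈2.478 with I≈0.29621

max I = 0.296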